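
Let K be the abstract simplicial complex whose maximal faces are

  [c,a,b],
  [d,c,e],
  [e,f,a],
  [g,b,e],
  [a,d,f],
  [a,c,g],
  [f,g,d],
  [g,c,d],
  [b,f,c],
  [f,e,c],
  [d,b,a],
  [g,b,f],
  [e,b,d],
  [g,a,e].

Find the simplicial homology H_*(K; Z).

We work with the vertex ordering a < b < c < d < e < f < g. The simplices of K, each written with vertices in increasing order, are:

  0-simplices (7): a, b, c, d, e, f, g
  1-simplices (21): ab, ac, ad, ae, af, ag, bc, bd, be, bf, bg, cd, ce, cf, cg, de, df, dg, ef, eg, fg
  2-simplices (14): abc, abd, acg, adf, aef, aeg, bcf, bde, beg, bfg, cde, cdg, cef, dfg

giving chain groups C_0 ≅ Z^7, C_1 ≅ Z^21, C_2 ≅ Z^14.

The boundary map ∂_1: C_1 → C_0 is given by ∂[p,q] = [q] − [p]. For instance
  ∂ad = d − a.
The 7×21 boundary matrix has rank 6 and Smith normal form diag(1,1,1,1,1,1).

Boundary ∂_2: C_2 → C_1 sends each 2-simplex [p,q,r] to [q,r] − [p,r] + [p,q]. For instance
  ∂acg = cg − ag + ac,
  ∂bde = de − be + bd.
The 21×14 boundary matrix has rank 13 and Smith normal form diag(1,1,1,1,1,1,1,1,1,1,1,1,1).

Computing H_k = (kernel of ∂_k) / (image of ∂_{k+1}):

  H_0: rank C_0 − rank ∂_1 = 7 − 6 = 1, and the invariant factors of ∂_1 are all 1, so H_0 = Z.
  H_1: rank ker ∂_1 − rank ∂_2 = (21 − 6) − 13 = 2, and the invariant factors of ∂_2 are all 1, so H_1 = Z^2.
  H_2: rank ker ∂_2 − rank ∂_3 = (14 − 13) − 0 = 1, and there is no ∂_3, so H_2 = Z.

As a check, the Euler characteristic is 7 − 21 + 14 = 0, which agrees with 1 − 2 + 1 = 0.
(K is a triangulation of the torus T^2.)

H_0 ≅ Z,  H_1 ≅ Z^2,  H_2 ≅ Z.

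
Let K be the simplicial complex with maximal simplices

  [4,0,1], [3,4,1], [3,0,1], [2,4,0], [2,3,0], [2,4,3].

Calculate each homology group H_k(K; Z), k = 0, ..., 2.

H_0 ≅ Z,  H_1 = 0,  H_2 ≅ Z.

K has 5 vertices, 9 edges, 6 triangles.
rank ∂_0 = 0, rank ∂_1 = 4 ⇒ b_0 = 5 − 0 − 4 = 1; all invariant factors of ∂_1 are 1 so no torsion. So H_0 ≅ Z.
rank ∂_1 = 4, rank ∂_2 = 5 ⇒ b_1 = 9 − 4 − 5 = 0; all invariant factors of ∂_2 are 1 so no torsion. So H_1 ≅ 0.
rank ∂_2 = 5, rank ∂_3 = 0 ⇒ b_2 = 6 − 5 − 0 = 1. So H_2 ≅ Z.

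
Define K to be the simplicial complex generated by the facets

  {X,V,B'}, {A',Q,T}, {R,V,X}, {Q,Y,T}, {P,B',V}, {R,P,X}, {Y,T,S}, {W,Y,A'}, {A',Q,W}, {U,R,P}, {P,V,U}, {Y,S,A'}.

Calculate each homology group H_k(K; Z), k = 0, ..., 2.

We work with the vertex ordering P < Q < R < S < T < U < V < W < X < Y < A' < B'. The simplices of K, each written with vertices in increasing order, are:

  0-simplices (12): [P], [Q], [R], [S], [T], [U], [V], [W], [X], [Y], [A'], [B']
  1-simplices (24): (24 of them)
  2-simplices (12): [P,R,U], [P,R,X], [P,U,V], [P,V,B'], [Q,T,Y], [Q,T,A'], [Q,W,A'], [R,V,X], [S,T,Y], [S,Y,A'], [V,X,B'], [W,Y,A']

so the chain groups are C_0 ≅ Z^12, C_1 ≅ Z^24, C_2 ≅ Z^12.

Boundary ∂_1: C_1 → C_0 maps an edge to its endpoints' difference, ∂[p,q] = q − p.
As a 12×24 matrix over Z this has rank 10, with invariant factors (1,1,1,1,1,1,1,1,1,1).

Boundary ∂_2: C_2 → C_1 maps a triangle to the signed sum of its edges. For instance
  ∂[S,Y,A'] = [Y,A'] − [S,A'] + [S,Y],
  ∂[P,V,B'] = [V,B'] − [P,B'] + [P,V].
The 24×12 boundary matrix has rank 12 and Smith normal form diag(1,1,1,1,1,1,1,1,1,1,1,1).

From H_k ≅ ker(∂_k) / im(∂_{k+1}) we obtain:

  H_0: rank C_0 − rank ∂_1 = 12 − 10 = 2, and the invariant factors of ∂_1 are all 1, so H_0 = Z^2.
  H_1: rank ker ∂_1 − rank ∂_2 = (24 − 10) − 12 = 2, and the invariant factors of ∂_2 are all 1, so H_1 = Z^2.
  H_2: rank ker ∂_2 − rank ∂_3 = (12 − 12) − 0 = 0, and there is no ∂_3, so H_2 = 0.

H_0 ≅ Z^2,  H_1 ≅ Z^2,  H_2 = 0.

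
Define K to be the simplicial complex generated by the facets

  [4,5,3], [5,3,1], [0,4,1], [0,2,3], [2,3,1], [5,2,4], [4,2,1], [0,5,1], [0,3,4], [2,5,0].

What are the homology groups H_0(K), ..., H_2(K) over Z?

K has 6 vertices, 15 edges, 10 triangles.
rank ∂_0 = 0, rank ∂_1 = 5 ⇒ b_0 = 6 − 0 − 5 = 1; all invariant factors of ∂_1 are 1 so no torsion. So H_0 = Z.
rank ∂_1 = 5, rank ∂_2 = 10 ⇒ b_1 = 15 − 5 − 10 = 0; ∂_2 has invariant factor(s) [2] giving torsion. So H_1 = Z/2.
rank ∂_2 = 10, rank ∂_3 = 0 ⇒ b_2 = 10 − 10 − 0 = 0. So H_2 = 0.

H_0 = Z,  H_1 = Z/2,  H_2 = 0.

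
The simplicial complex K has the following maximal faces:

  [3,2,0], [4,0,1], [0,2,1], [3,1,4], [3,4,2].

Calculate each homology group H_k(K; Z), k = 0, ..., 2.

We work with the vertex ordering 0 < 1 < 2 < 3 < 4. The simplices of K, each written with vertices in increasing order, are:

  0-simplices (5): [0], [1], [2], [3], [4]
  1-simplices (10): [0,1], [0,2], [0,3], [0,4], [1,2], [1,3], [1,4], [2,3], [2,4], [3,4]
  2-simplices (5): [0,1,2], [0,1,4], [0,2,3], [1,3,4], [2,3,4]

Hence C_0 ≅ Z^5, C_1 ≅ Z^10, C_2 ≅ Z^5.

∂_1: C_1 → C_0 is given by ∂[p,q] = [q] − [p]. For instance
  ∂[0,3] = [3] − [0].
The resulting 5×10 matrix has rank 4, and its Smith normal form has invariant factors (1,1,1,1).

The boundary map ∂_2: C_2 → C_1 maps a triangle to the signed sum of its edges. For instance
  ∂[0,1,2] = [1,2] − [0,2] + [0,1],
  ∂[0,2,3] = [2,3] − [0,3] + [0,2].
This gives a 10×5 integer matrix of rank 5; reducing to Smith normal form yields diagonal entries (1,1,1,1,1).

From H_k ≅ ker(∂_k) / im(∂_{k+1}) we obtain:

  H_0: rank C_0 − rank ∂_1 = 5 − 4 = 1, and the invariant factors of ∂_1 are all 1, so H_0 = Z.
  H_1: rank ker ∂_1 − rank ∂_2 = (10 − 4) − 5 = 1, and the invariant factors of ∂_2 are all 1, so H_1 = Z.
  H_2: rank ker ∂_2 − rank ∂_3 = (5 − 5) − 0 = 0, and there is no ∂_3, so H_2 = 0.

(K is a triangulation of the Möbius band.)

H_0 = Z,  H_1 = Z,  H_2 = 0.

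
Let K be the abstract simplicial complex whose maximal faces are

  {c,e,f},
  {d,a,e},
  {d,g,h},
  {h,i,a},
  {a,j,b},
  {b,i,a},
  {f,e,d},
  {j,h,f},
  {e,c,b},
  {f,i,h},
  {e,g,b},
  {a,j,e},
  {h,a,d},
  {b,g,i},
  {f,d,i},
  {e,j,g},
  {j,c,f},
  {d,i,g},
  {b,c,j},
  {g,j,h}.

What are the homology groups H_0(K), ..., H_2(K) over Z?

H_0 ≅ Z,  H_1 ≅ Z ⊕ Z_2,  H_2 = 0.

Fix the vertex order a < b < c < d < e < f < g < h < i < j and write every simplex with vertices in increasing order. Then dim K = 2 and the simplices of K are:

  0-simplices (10): a, b, c, d, e, f, g, h, i, j
  1-simplices (30): ab, ad, ae, ah, ai, aj, bc, be, bg, bi, bj, ce, cf, cj, de, df, dg, dh, di, ef, eg, ej, fh, fi, fj, gh, gi, gj, hi, hj
  2-simplices (20): abi, abj, ade, adh, aej, ahi, bce, bcj, beg, bgi, cef, cfj, def, dfi, dgh, dgi, egj, fhi, fhj, ghj

Hence C_0 ≅ Z^10, C_1 ≅ Z^30, C_2 ≅ Z^20.

The boundary map ∂_1: C_1 → C_0 maps an edge to its endpoints' difference, ∂[p,q] = q − p. For instance
  ∂aj = j − a.
This gives a 10×30 integer matrix of rank 9; reducing to Smith normal form yields diagonal entries (1,1,1,1,1,1,1,1,1).

∂_2: C_2 → C_1 sends each 2-simplex [p,q,r] to [q,r] − [p,r] + [p,q]. For instance
  ∂fhi = hi − fi + fh,
  ∂bce = ce − be + bc.
As a 30×20 matrix over Z this has rank 20, with invariant factors (1,1,1,1,1,1,1,1,1,1,1,1,1,1,1,1,1,1,1,2).

Reading off H_k = ker ∂_k / im ∂_{k+1}:

  H_0: rank C_0 − rank ∂_1 = 10 − 9 = 1, and the invariant factors of ∂_1 are all 1, so H_0 ≅ Z.
  H_1: rank ker ∂_1 − rank ∂_2 = (30 − 9) − 20 = 1, and ∂_2 has invariant factor 2 > 1, so H_1 ≅ Z ⊕ Z_2.
  H_2: rank ker ∂_2 − rank ∂_3 = (20 − 20) − 0 = 0, and there is no ∂_3, so H_2 ≅ 0.

As a check, the Euler characteristic is 10 − 30 + 20 = 0, which agrees with 1 − 1 + 0 = 0.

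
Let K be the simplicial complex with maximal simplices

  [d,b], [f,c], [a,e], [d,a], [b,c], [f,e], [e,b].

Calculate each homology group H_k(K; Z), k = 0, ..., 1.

Take the total order a < b < c < d < e < f on the vertex set. Then K (dimension 1) consists of the simplices:

  0-simplices (6): a, b, c, d, e, f
  1-simplices (7): ad, ae, bc, bd, be, cf, ef

so the chain groups are C_0 ≅ Z^6, C_1 ≅ Z^7.

Boundary ∂_1: C_1 → C_0 is given by ∂[p,q] = [q] − [p]. For instance
  ∂ad = d − a.
The 6×7 boundary matrix has rank 5 and Smith normal form diag(1,1,1,1,1).

Computing H_k = (kernel of ∂_k) / (image of ∂_{k+1}):

  H_0: rank C_0 − rank ∂_1 = 6 − 5 = 1, and the invariant factors of ∂_1 are all 1, so H_0 = Z.
  H_1: rank ker ∂_1 − rank ∂_2 = (7 − 5) − 0 = 2, and there is no ∂_2, so H_1 = Z^2.

As a check, the Euler characteristic is 6 − 7 = -1, which agrees with 1 − 2 = -1.

H_0 = Z,  H_1 = Z^2.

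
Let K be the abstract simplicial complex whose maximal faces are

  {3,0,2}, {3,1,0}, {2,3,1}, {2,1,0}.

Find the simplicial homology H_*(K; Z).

H_0 ≅ Z,  H_1 = 0,  H_2 ≅ Z.

Fix the vertex order 0 < 1 < 2 < 3 and write every simplex with vertices in increasing order. Then dim K = 2 and the simplices of K are:

  0-simplices (4): [0], [1], [2], [3]
  1-simplices (6): [0,1], [0,2], [0,3], [1,2], [1,3], [2,3]
  2-simplices (4): [0,1,2], [0,1,3], [0,2,3], [1,2,3]

Hence C_0 ≅ Z^4, C_1 ≅ Z^6, C_2 ≅ Z^4.

The boundary map ∂_1: C_1 → C_0 is given by ∂[p,q] = [q] − [p]. For instance
  ∂[1,2] = [2] − [1].
The resulting 4×6 matrix has rank 3, and its Smith normal form has invariant factors (1,1,1).

Boundary ∂_2: C_2 → C_1 acts by ∂[p,q,r] = [q,r] − [p,r] + [p,q]. For instance
  ∂[1,2,3] = [2,3] − [1,3] + [1,2],
  ∂[0,1,3] = [1,3] − [0,3] + [0,1].
As a 6×4 matrix over Z this has rank 3, with invariant factors (1,1,1).

Computing H_k = (kernel of ∂_k) / (image of ∂_{k+1}):

  H_0: rank C_0 − rank ∂_1 = 4 − 3 = 1, and the invariant factors of ∂_1 are all 1, so H_0 = Z.
  H_1: rank ker ∂_1 − rank ∂_2 = (6 − 3) − 3 = 0, and the invariant factors of ∂_2 are all 1, so H_1 = 0.
  H_2: rank ker ∂_2 − rank ∂_3 = (4 − 3) − 0 = 1, and there is no ∂_3, so H_2 = Z.

As a check, the Euler characteristic is 4 − 6 + 4 = 2, which agrees with 1 − 0 + 1 = 2.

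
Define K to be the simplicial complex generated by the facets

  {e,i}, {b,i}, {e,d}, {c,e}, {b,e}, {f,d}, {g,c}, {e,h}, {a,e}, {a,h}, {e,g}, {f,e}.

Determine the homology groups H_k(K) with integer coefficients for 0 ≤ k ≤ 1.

H_0 ≅ Z,  H_1 ≅ Z^4.

Order the vertices as a < b < c < d < e < f < g < h < i. Listing each simplex with vertices in this order, K has dimension 1 with simplices:

  0-simplices (9): a, b, c, d, e, f, g, h, i
  1-simplices (12): ae, ah, be, bi, ce, cg, de, df, ef, eg, eh, ei

giving chain groups C_0 ≅ Z^9, C_1 ≅ Z^12.

Boundary ∂_1: C_1 → C_0 sends each edge [p,q] (with p < q) to q − p. For instance
  ∂ae = e − a.
The 9×12 boundary matrix has rank 8 and Smith normal form diag(1,1,1,1,1,1,1,1).

From H_k ≅ ker(∂_k) / im(∂_{k+1}) we obtain:

  H_0: rank C_0 − rank ∂_1 = 9 − 8 = 1, and the invariant factors of ∂_1 are all 1, so H_0 = Z.
  H_1: rank ker ∂_1 − rank ∂_2 = (12 − 8) − 0 = 4, and there is no ∂_2, so H_1 = Z^4.

As a check, the Euler characteristic is 9 − 12 = -3, which agrees with 1 − 4 = -3.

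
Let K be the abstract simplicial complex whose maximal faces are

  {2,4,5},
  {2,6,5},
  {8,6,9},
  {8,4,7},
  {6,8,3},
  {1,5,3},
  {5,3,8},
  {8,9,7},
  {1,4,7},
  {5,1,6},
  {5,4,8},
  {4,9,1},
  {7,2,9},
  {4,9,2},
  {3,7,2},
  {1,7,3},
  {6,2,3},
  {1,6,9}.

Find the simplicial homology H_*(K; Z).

We work with the vertex ordering 1 < 2 < 3 < 4 < 5 < 6 < 7 < 8 < 9. The simplices of K, each written with vertices in increasing order, are:

  0-simplices (9): [1], [2], [3], [4], [5], [6], [7], [8], [9]
  1-simplices (27): (27 of them)
  2-simplices (18): [1,3,5], [1,3,7], [1,4,7], [1,4,9], [1,5,6], [1,6,9], [2,3,6], [2,3,7], [2,4,5], [2,4,9], [2,5,6], [2,7,9], [3,5,8], [3,6,8], [4,5,8], [4,7,8], [6,8,9], [7,8,9]

so the chain groups are C_0 ≅ Z^9, C_1 ≅ Z^27, C_2 ≅ Z^18.

Boundary ∂_1: C_1 → C_0 sends each edge [p,q] (with p < q) to q − p. For instance
  ∂[3,7] = [7] − [3].
The resulting 9×27 matrix has rank 8, and its Smith normal form has invariant factors (1,1,1,1,1,1,1,1).

The boundary map ∂_2: C_2 → C_1 acts by ∂[p,q,r] = [q,r] − [p,r] + [p,q]. For instance
  ∂[6,8,9] = [8,9] − [6,9] + [6,8],
  ∂[2,5,6] = [5,6] − [2,6] + [2,5].
The 27×18 boundary matrix has rank 18 and Smith normal form diag(1,1,1,1,1,1,1,1,1,1,1,1,1,1,1,1,1,2).

Now H_k = ker ∂_k / im ∂_{k+1}, so:

  H_0: rank C_0 − rank ∂_1 = 9 − 8 = 1, and the invariant factors of ∂_1 are all 1, so H_0 ≅ Z.
  H_1: rank ker ∂_1 − rank ∂_2 = (27 − 8) − 18 = 1, and ∂_2 has invariant factor 2 > 1, so H_1 ≅ Z ⊕ Z/2Z.
  H_2: rank ker ∂_2 − rank ∂_3 = (18 − 18) − 0 = 0, and there is no ∂_3, so H_2 ≅ 0.

H_0 = Z,  H_1 = Z ⊕ Z/2Z,  H_2 = 0.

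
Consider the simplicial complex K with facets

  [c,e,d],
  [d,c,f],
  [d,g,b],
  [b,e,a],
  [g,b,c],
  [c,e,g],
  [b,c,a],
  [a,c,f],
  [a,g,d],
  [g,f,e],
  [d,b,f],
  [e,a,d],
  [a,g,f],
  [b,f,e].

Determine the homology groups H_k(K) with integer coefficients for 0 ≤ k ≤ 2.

H_0 = Z,  H_1 = Z^2,  H_2 = Z.

Fix the vertex order a < b < c < d < e < f < g and write every simplex with vertices in increasing order. Then dim K = 2 and the simplices of K are:

  0-simplices (7): a, b, c, d, e, f, g
  1-simplices (21): ab, ac, ad, ae, af, ag, bc, bd, be, bf, bg, cd, ce, cf, cg, de, df, dg, ef, eg, fg
  2-simplices (14): abc, abe, acf, ade, adg, afg, bcg, bdf, bdg, bef, cde, cdf, ceg, efg

Hence C_0 ≅ Z^7, C_1 ≅ Z^21, C_2 ≅ Z^14.

The boundary map ∂_1: C_1 → C_0 sends each edge [p,q] (with p < q) to q − p. For instance
  ∂ce = e − c.
As a 7×21 matrix over Z this has rank 6, with invariant factors (1,1,1,1,1,1).

Boundary ∂_2: C_2 → C_1 acts by ∂[p,q,r] = [q,r] − [p,r] + [p,q]. For instance
  ∂cdf = df − cf + cd,
  ∂abe = be − ae + ab.
The 21×14 boundary matrix has rank 13 and Smith normal form diag(1,1,1,1,1,1,1,1,1,1,1,1,1).

From H_k ≅ ker(∂_k) / im(∂_{k+1}) we obtain:

  H_0: rank C_0 − rank ∂_1 = 7 − 6 = 1, and the invariant factors of ∂_1 are all 1, so H_0 = Z.
  H_1: rank ker ∂_1 − rank ∂_2 = (21 − 6) − 13 = 2, and the invariant factors of ∂_2 are all 1, so H_1 = Z^2.
  H_2: rank ker ∂_2 − rank ∂_3 = (14 − 13) − 0 = 1, and there is no ∂_3, so H_2 = Z.

(K is a triangulation of the torus T^2.)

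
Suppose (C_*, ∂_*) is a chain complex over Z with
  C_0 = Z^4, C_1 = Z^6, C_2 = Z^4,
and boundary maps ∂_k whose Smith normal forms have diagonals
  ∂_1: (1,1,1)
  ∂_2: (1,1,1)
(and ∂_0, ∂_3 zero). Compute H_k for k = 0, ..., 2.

H_0 = Z,  H_1 = 0,  H_2 = Z.

H_0: b_0 = 4 − 0 − 3 = 1; torsion from ∂_1 factors > 1: none. So H_0 = Z.
H_1: b_1 = 6 − 3 − 3 = 0; torsion from ∂_2 factors > 1: none. So H_1 = 0.
H_2: b_2 = 4 − 3 − 0 = 1; torsion from ∂_3 factors > 1: none. So H_2 = Z.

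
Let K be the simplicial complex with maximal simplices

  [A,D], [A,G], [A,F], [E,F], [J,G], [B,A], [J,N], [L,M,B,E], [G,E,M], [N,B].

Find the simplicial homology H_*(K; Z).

We work with the vertex ordering A < B < D < E < F < G < J < L < M < N. The simplices of K, each written with vertices in increasing order, are:

  0-simplices (10): A, B, D, E, F, G, J, L, M, N
  1-simplices (16): AB, AD, AF, AG, BE, BL, BM, BN, EF, EG, EL, EM, GJ, GM, JN, LM
  2-simplices (5): BEL, BEM, BLM, EGM, ELM
  3-simplices (1): BELM

giving chain groups C_0 ≅ Z^10, C_1 ≅ Z^16, C_2 ≅ Z^5, C_3 ≅ Z^1.

∂_1: C_1 → C_0 sends each edge [p,q] (with p < q) to q − p.
The 10×16 boundary matrix has rank 9 and Smith normal form diag(1,1,1,1,1,1,1,1,1).

∂_2: C_2 → C_1 maps a triangle to the signed sum of its edges. For instance
  ∂EGM = GM − EM + EG,
  ∂ELM = LM − EM + EL.
The 16×5 boundary matrix has rank 4 and Smith normal form diag(1,1,1,1).

∂_3: C_3 → C_2 sends each 3-simplex σ to the alternating sum Σ_i (−1)^i (σ with its i-th vertex removed). For instance
  ∂BELM = ELM − BLM + BEM − BEL.
This gives a 5×1 integer matrix of rank 1; reducing to Smith normal form yields diagonal entries (1).

From H_k ≅ ker(∂_k) / im(∂_{k+1}) we obtain:

  H_0: rank C_0 − rank ∂_1 = 10 − 9 = 1, and the invariant factors of ∂_1 are all 1, so H_0 = Z.
  H_1: rank ker ∂_1 − rank ∂_2 = (16 − 9) − 4 = 3, and the invariant factors of ∂_2 are all 1, so H_1 = Z^3.
  H_2: rank ker ∂_2 − rank ∂_3 = (5 − 4) − 1 = 0, and the invariant factors of ∂_3 are all 1, so H_2 = 0.
  H_3: rank ker ∂_3 − rank ∂_4 = (1 − 1) − 0 = 0, and there is no ∂_4, so H_3 = 0.

As a check, the Euler characteristic is 10 − 16 + 5 − 1 = -2, which agrees with 1 − 3 + 0 − 0 = -2.

H_0 = Z,  H_1 = Z^3,  H_2 = 0,  H_3 = 0.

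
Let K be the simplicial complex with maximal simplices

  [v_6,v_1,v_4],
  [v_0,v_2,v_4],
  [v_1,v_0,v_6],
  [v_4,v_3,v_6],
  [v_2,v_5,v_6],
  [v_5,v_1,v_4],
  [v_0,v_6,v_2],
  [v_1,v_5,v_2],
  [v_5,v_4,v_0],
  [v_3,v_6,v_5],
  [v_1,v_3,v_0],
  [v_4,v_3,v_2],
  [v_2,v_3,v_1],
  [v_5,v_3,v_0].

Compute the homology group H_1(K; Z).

K has 7 vertices, 21 edges, 14 triangles.
rank ∂_1 = 6, rank ∂_2 = 13 ⇒ b_1 = 21 − 6 − 13 = 2; all invariant factors of ∂_2 are 1 so no torsion. So H_1 ≅ Z^2.

H_1 ≅ Z^2.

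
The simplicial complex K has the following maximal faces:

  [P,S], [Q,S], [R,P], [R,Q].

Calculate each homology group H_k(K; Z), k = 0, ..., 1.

H_0 = Z,  H_1 = Z.

Fix the vertex order P < Q < R < S and write every simplex with vertices in increasing order. Then dim K = 1 and the simplices of K are:

  0-simplices (4): P, Q, R, S
  1-simplices (4): PR, PS, QR, QS

Hence C_0 ≅ Z^4, C_1 ≅ Z^4.

∂_1: C_1 → C_0 sends each edge [p,q] (with p < q) to q − p. For instance
  ∂PR = R − P.
The 4×4 boundary matrix has rank 3 and Smith normal form diag(1,1,1).

Computing H_k = (kernel of ∂_k) / (image of ∂_{k+1}):

  H_0: rank C_0 − rank ∂_1 = 4 − 3 = 1, and the invariant factors of ∂_1 are all 1, so H_0 = Z.
  H_1: rank ker ∂_1 − rank ∂_2 = (4 − 3) − 0 = 1, and there is no ∂_2, so H_1 = Z.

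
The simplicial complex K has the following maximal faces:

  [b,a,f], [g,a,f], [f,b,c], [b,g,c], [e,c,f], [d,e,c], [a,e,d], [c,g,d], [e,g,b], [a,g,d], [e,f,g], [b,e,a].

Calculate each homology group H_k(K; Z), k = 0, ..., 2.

We work with the vertex ordering a < b < c < d < e < f < g. The simplices of K, each written with vertices in increasing order, are:

  0-simplices (7): a, b, c, d, e, f, g
  1-simplices (18): ab, ad, ae, af, ag, bc, be, bf, bg, cd, ce, cf, cg, de, dg, ef, eg, fg
  2-simplices (12): abe, abf, ade, adg, afg, bcf, bcg, beg, cde, cdg, cef, efg

Hence C_0 ≅ Z^7, C_1 ≅ Z^18, C_2 ≅ Z^12.

∂_1: C_1 → C_0 maps an edge to its endpoints' difference, ∂[p,q] = q − p. For instance
  ∂bg = g − b.
The 7×18 boundary matrix has rank 6 and Smith normal form diag(1,1,1,1,1,1).

The boundary map ∂_2: C_2 → C_1 sends each 2-simplex [p,q,r] to [q,r] − [p,r] + [p,q]. For instance
  ∂cef = ef − cf + ce,
  ∂abe = be − ae + ab.
As a 18×12 matrix over Z this has rank 12, with invariant factors (1,1,1,1,1,1,1,1,1,1,1,2).

From H_k ≅ ker(∂_k) / im(∂_{k+1}) we obtain:

  H_0: rank C_0 − rank ∂_1 = 7 − 6 = 1, and the invariant factors of ∂_1 are all 1, so H_0 ≅ Z.
  H_1: rank ker ∂_1 − rank ∂_2 = (18 − 6) − 12 = 0, and ∂_2 has invariant factor 2 > 1, so H_1 ≅ Z/2.
  H_2: rank ker ∂_2 − rank ∂_3 = (12 − 12) − 0 = 0, and there is no ∂_3, so H_2 ≅ 0.

As a check, the Euler characteristic is 7 − 18 + 12 = 1, which agrees with 1 − 0 + 0 = 1.
(K is a triangulation of the real projective plane RP^2.)

H_0 = Z,  H_1 = Z/2,  H_2 = 0.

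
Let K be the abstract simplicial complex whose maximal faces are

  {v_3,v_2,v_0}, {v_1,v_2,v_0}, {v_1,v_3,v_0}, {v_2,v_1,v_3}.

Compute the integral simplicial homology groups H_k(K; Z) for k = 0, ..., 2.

H_0 ≅ Z,  H_1 = 0,  H_2 ≅ Z.

Order the vertices as v_0 < v_1 < v_2 < v_3. Listing each simplex with vertices in this order, K has dimension 2 with simplices:

  0-simplices (4): [v_0], [v_1], [v_2], [v_3]
  1-simplices (6): [v_0,v_1], [v_0,v_2], [v_0,v_3], [v_1,v_2], [v_1,v_3], [v_2,v_3]
  2-simplices (4): [v_0,v_1,v_2], [v_0,v_1,v_3], [v_0,v_2,v_3], [v_1,v_2,v_3]

Hence C_0 ≅ Z^4, C_1 ≅ Z^6, C_2 ≅ Z^4.

Boundary ∂_1: C_1 → C_0 sends each edge [p,q] (with p < q) to q − p. For instance
  ∂[v_0,v_1] = [v_1] − [v_0].
The resulting 4×6 matrix has rank 3, and its Smith normal form has invariant factors (1,1,1).

Boundary ∂_2: C_2 → C_1 acts by ∂[p,q,r] = [q,r] − [p,r] + [p,q]. For instance
  ∂[v_0,v_1,v_3] = [v_1,v_3] − [v_0,v_3] + [v_0,v_1],
  ∂[v_1,v_2,v_3] = [v_2,v_3] − [v_1,v_3] + [v_1,v_2].
The 6×4 boundary matrix has rank 3 and Smith normal form diag(1,1,1).

Reading off H_k = ker ∂_k / im ∂_{k+1}:

  H_0: rank C_0 − rank ∂_1 = 4 − 3 = 1, and the invariant factors of ∂_1 are all 1, so H_0 = Z.
  H_1: rank ker ∂_1 − rank ∂_2 = (6 − 3) − 3 = 0, and the invariant factors of ∂_2 are all 1, so H_1 = 0.
  H_2: rank ker ∂_2 − rank ∂_3 = (4 − 3) − 0 = 1, and there is no ∂_3, so H_2 = Z.

As a check, the Euler characteristic is 4 − 6 + 4 = 2, which agrees with 1 − 0 + 1 = 2.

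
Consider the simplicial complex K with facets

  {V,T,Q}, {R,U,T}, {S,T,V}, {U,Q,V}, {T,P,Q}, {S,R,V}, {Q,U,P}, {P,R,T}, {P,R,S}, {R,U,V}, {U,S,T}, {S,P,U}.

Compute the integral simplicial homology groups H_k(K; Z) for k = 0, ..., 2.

H_0 ≅ Z,  H_1 ≅ Z/2,  H_2 = 0.

Order the vertices as P < Q < R < S < T < U < V. Listing each simplex with vertices in this order, K has dimension 2 with simplices:

  0-simplices (7): P, Q, R, S, T, U, V
  1-simplices (18): PQ, PR, PS, PT, PU, QT, QU, QV, RS, RT, RU, RV, ST, SU, SV, TU, TV, UV
  2-simplices (12): PQT, PQU, PRS, PRT, PSU, QTV, QUV, RSV, RTU, RUV, STU, STV

Hence C_0 ≅ Z^7, C_1 ≅ Z^18, C_2 ≅ Z^12.

The boundary map ∂_1: C_1 → C_0 maps an edge to its endpoints' difference, ∂[p,q] = q − p.
The 7×18 boundary matrix has rank 6 and Smith normal form diag(1,1,1,1,1,1).

The boundary map ∂_2: C_2 → C_1 acts by ∂[p,q,r] = [q,r] − [p,r] + [p,q]. For instance
  ∂STU = TU − SU + ST,
  ∂RTU = TU − RU + RT.
The resulting 18×12 matrix has rank 12, and its Smith normal form has invariant factors (1,1,1,1,1,1,1,1,1,1,1,2).

Now H_k = ker ∂_k / im ∂_{k+1}, so:

  H_0: rank C_0 − rank ∂_1 = 7 − 6 = 1, and the invariant factors of ∂_1 are all 1, so H_0 = Z.
  H_1: rank ker ∂_1 − rank ∂_2 = (18 − 6) − 12 = 0, and ∂_2 has invariant factor 2 > 1, so H_1 = Z/2.
  H_2: rank ker ∂_2 − rank ∂_3 = (12 − 12) − 0 = 0, and there is no ∂_3, so H_2 = 0.

As a check, the Euler characteristic is 7 − 18 + 12 = 1, which agrees with 1 − 0 + 0 = 1.
(K is a triangulation of the real projective plane RP^2.)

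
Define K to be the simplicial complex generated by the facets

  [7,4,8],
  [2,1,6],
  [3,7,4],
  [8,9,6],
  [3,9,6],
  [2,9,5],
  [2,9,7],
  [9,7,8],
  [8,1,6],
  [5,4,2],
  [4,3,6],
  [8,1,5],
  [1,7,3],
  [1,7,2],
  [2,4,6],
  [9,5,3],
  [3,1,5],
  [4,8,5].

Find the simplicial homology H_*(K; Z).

H_0 ≅ Z,  H_1 ≅ Z^2,  H_2 ≅ Z.

Take the total order 1 < 2 < 3 < 4 < 5 < 6 < 7 < 8 < 9 on the vertex set. Then K (dimension 2) consists of the simplices:

  0-simplices (9): [1], [2], [3], [4], [5], [6], [7], [8], [9]
  1-simplices (27): (27 of them)
  2-simplices (18): [1,2,6], [1,2,7], [1,3,5], [1,3,7], [1,5,8], [1,6,8], [2,4,5], [2,4,6], [2,5,9], [2,7,9], [3,4,6], [3,4,7], [3,5,9], [3,6,9], [4,5,8], [4,7,8], [6,8,9], [7,8,9]

Hence C_0 ≅ Z^9, C_1 ≅ Z^27, C_2 ≅ Z^18.

Boundary ∂_1: C_1 → C_0 maps an edge to its endpoints' difference, ∂[p,q] = q − p. For instance
  ∂[2,6] = [6] − [2].
The 9×27 boundary matrix has rank 8 and Smith normal form diag(1,1,1,1,1,1,1,1).

Boundary ∂_2: C_2 → C_1 acts by ∂[p,q,r] = [q,r] − [p,r] + [p,q]. For instance
  ∂[3,6,9] = [6,9] − [3,9] + [3,6],
  ∂[1,2,7] = [2,7] − [1,7] + [1,2].
This gives a 27×18 integer matrix of rank 17; reducing to Smith normal form yields diagonal entries (1,1,1,1,1,1,1,1,1,1,1,1,1,1,1,1,1).

Now H_k = ker ∂_k / im ∂_{k+1}, so:

  H_0: rank C_0 − rank ∂_1 = 9 − 8 = 1, and the invariant factors of ∂_1 are all 1, so H_0 ≅ Z.
  H_1: rank ker ∂_1 − rank ∂_2 = (27 − 8) − 17 = 2, and the invariant factors of ∂_2 are all 1, so H_1 ≅ Z^2.
  H_2: rank ker ∂_2 − rank ∂_3 = (18 − 17) − 0 = 1, and there is no ∂_3, so H_2 ≅ Z.

As a check, the Euler characteristic is 9 − 27 + 18 = 0, which agrees with 1 − 2 + 1 = 0.
(K is a triangulation of the torus T^2.)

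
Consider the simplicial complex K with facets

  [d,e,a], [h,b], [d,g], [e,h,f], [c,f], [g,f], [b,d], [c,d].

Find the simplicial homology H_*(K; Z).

H_0 = Z,  H_1 = Z^3,  H_2 = 0.

Order the vertices as a < b < c < d < e < f < g < h. Listing each simplex with vertices in this order, K has dimension 2 with simplices:

  0-simplices (8): a, b, c, d, e, f, g, h
  1-simplices (12): ad, ae, bd, bh, cd, cf, de, dg, ef, eh, fg, fh
  2-simplices (2): ade, efh

giving chain groups C_0 ≅ Z^8, C_1 ≅ Z^12, C_2 ≅ Z^2.

The boundary map ∂_1: C_1 → C_0 maps an edge to its endpoints' difference, ∂[p,q] = q − p.
The 8×12 boundary matrix has rank 7 and Smith normal form diag(1,1,1,1,1,1,1).

∂_2: C_2 → C_1 sends each 2-simplex [p,q,r] to [q,r] − [p,r] + [p,q]. For instance
  ∂ade = de − ae + ad,
  ∂efh = fh − eh + ef.
As a 12×2 matrix over Z this has rank 2, with invariant factors (1,1).

Reading off H_k = ker ∂_k / im ∂_{k+1}:

  H_0: rank C_0 − rank ∂_1 = 8 − 7 = 1, and the invariant factors of ∂_1 are all 1, so H_0 = Z.
  H_1: rank ker ∂_1 − rank ∂_2 = (12 − 7) − 2 = 3, and the invariant factors of ∂_2 are all 1, so H_1 = Z^3.
  H_2: rank ker ∂_2 − rank ∂_3 = (2 − 2) − 0 = 0, and there is no ∂_3, so H_2 = 0.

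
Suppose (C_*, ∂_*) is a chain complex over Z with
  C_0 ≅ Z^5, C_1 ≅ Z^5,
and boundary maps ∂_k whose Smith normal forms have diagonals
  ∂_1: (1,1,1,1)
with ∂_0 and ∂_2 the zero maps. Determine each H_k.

H_0 = Z,  H_1 = Z.

H_0: b_0 = 5 − 0 − 4 = 1; torsion from ∂_1 factors > 1: none. So H_0 = Z.
H_1: b_1 = 5 − 4 − 0 = 1; torsion from ∂_2 factors > 1: none. So H_1 = Z.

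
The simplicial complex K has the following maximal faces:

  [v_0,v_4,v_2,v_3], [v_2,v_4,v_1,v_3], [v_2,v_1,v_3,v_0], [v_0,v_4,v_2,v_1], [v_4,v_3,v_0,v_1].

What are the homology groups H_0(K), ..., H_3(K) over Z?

Fix the vertex order v_0 < v_1 < v_2 < v_3 < v_4 and write every simplex with vertices in increasing order. Then dim K = 3 and the simplices of K are:

  0-simplices (5): [v_0], [v_1], [v_2], [v_3], [v_4]
  1-simplices (10): [v_0,v_1], [v_0,v_2], [v_0,v_3], [v_0,v_4], [v_1,v_2], [v_1,v_3], [v_1,v_4], [v_2,v_3], [v_2,v_4], [v_3,v_4]
  2-simplices (10): [v_0,v_1,v_2], [v_0,v_1,v_3], [v_0,v_1,v_4], [v_0,v_2,v_3], [v_0,v_2,v_4], [v_0,v_3,v_4], [v_1,v_2,v_3], [v_1,v_2,v_4], [v_1,v_3,v_4], [v_2,v_3,v_4]
  3-simplices (5): [v_0,v_1,v_2,v_3], [v_0,v_1,v_2,v_4], [v_0,v_1,v_3,v_4], [v_0,v_2,v_3,v_4], [v_1,v_2,v_3,v_4]

Hence C_0 ≅ Z^5, C_1 ≅ Z^10, C_2 ≅ Z^10, C_3 ≅ Z^5.

Boundary ∂_1: C_1 → C_0 is given by ∂[p,q] = [q] − [p]. For instance
  ∂[v_0,v_4] = [v_4] − [v_0].
The 5×10 boundary matrix has rank 4 and Smith normal form diag(1,1,1,1).

Boundary ∂_2: C_2 → C_1 acts by ∂[p,q,r] = [q,r] − [p,r] + [p,q]. For instance
  ∂[v_0,v_1,v_3] = [v_1,v_3] − [v_0,v_3] + [v_0,v_1],
  ∂[v_1,v_2,v_4] = [v_2,v_4] − [v_1,v_4] + [v_1,v_2].
The resulting 10×10 matrix has rank 6, and its Smith normal form has invariant factors (1,1,1,1,1,1).

Boundary ∂_3: C_3 → C_2 sends each 3-simplex σ to the alternating sum Σ_i (−1)^i (σ with its i-th vertex removed). For instance
  ∂[v_0,v_1,v_2,v_4] = [v_1,v_2,v_4] − [v_0,v_2,v_4] + [v_0,v_1,v_4] − [v_0,v_1,v_2],
  ∂[v_0,v_1,v_2,v_3] = [v_1,v_2,v_3] − [v_0,v_2,v_3] + [v_0,v_1,v_3] − [v_0,v_1,v_2].
The 10×5 boundary matrix has rank 4 and Smith normal form diag(1,1,1,1).

Now H_k = ker ∂_k / im ∂_{k+1}, so:

  H_0: rank C_0 − rank ∂_1 = 5 − 4 = 1, and the invariant factors of ∂_1 are all 1, so H_0 ≅ Z.
  H_1: rank ker ∂_1 − rank ∂_2 = (10 − 4) − 6 = 0, and the invariant factors of ∂_2 are all 1, so H_1 ≅ 0.
  H_2: rank ker ∂_2 − rank ∂_3 = (10 − 6) − 4 = 0, and the invariant factors of ∂_3 are all 1, so H_2 ≅ 0.
  H_3: rank ker ∂_3 − rank ∂_4 = (5 − 4) − 0 = 1, and there is no ∂_4, so H_3 ≅ Z.

H_0 = Z,  H_1 = 0,  H_2 = 0,  H_3 = Z.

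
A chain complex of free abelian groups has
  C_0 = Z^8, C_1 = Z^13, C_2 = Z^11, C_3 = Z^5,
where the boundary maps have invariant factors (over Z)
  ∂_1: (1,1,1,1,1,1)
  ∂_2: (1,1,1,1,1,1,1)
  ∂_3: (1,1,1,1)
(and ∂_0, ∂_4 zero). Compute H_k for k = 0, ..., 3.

H_0 ≅ Z^2,  H_1 = 0,  H_2 = 0,  H_3 ≅ Z.

H_0: b_0 = 8 − 0 − 6 = 2; torsion from ∂_1 factors > 1: none. So H_0 ≅ Z^2.
H_1: b_1 = 13 − 6 − 7 = 0; torsion from ∂_2 factors > 1: none. So H_1 ≅ 0.
H_2: b_2 = 11 − 7 − 4 = 0; torsion from ∂_3 factors > 1: none. So H_2 ≅ 0.
H_3: b_3 = 5 − 4 − 0 = 1; torsion from ∂_4 factors > 1: none. So H_3 ≅ Z.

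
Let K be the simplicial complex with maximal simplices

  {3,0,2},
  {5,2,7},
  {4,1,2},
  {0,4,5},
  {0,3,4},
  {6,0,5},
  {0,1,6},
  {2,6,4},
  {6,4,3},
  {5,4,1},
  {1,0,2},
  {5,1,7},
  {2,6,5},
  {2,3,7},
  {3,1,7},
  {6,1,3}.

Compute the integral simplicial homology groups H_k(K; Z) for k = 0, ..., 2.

H_0 ≅ Z,  H_1 ≅ Z^2,  H_2 ≅ Z.

Fix the vertex order 0 < 1 < 2 < 3 < 4 < 5 < 6 < 7 and write every simplex with vertices in increasing order. Then dim K = 2 and the simplices of K are:

  0-simplices (8): [0], [1], [2], [3], [4], [5], [6], [7]
  1-simplices (24): (24 of them)
  2-simplices (16): [0,1,2], [0,1,6], [0,2,3], [0,3,4], [0,4,5], [0,5,6], [1,2,4], [1,3,6], [1,3,7], [1,4,5], [1,5,7], [2,3,7], [2,4,6], [2,5,6], [2,5,7], [3,4,6]

Hence C_0 ≅ Z^8, C_1 ≅ Z^24, C_2 ≅ Z^16.

The boundary map ∂_1: C_1 → C_0 maps an edge to its endpoints' difference, ∂[p,q] = q − p.
The 8×24 boundary matrix has rank 7 and Smith normal form diag(1,1,1,1,1,1,1).

Boundary ∂_2: C_2 → C_1 maps a triangle to the signed sum of its edges. For instance
  ∂[0,5,6] = [5,6] − [0,6] + [0,5],
  ∂[1,4,5] = [4,5] − [1,5] + [1,4].
The resulting 24×16 matrix has rank 15, and its Smith normal form has invariant factors (1,1,1,1,1,1,1,1,1,1,1,1,1,1,1).

Computing H_k = (kernel of ∂_k) / (image of ∂_{k+1}):

  H_0: rank C_0 − rank ∂_1 = 8 − 7 = 1, and the invariant factors of ∂_1 are all 1, so H_0 = Z.
  H_1: rank ker ∂_1 − rank ∂_2 = (24 − 7) − 15 = 2, and the invariant factors of ∂_2 are all 1, so H_1 = Z^2.
  H_2: rank ker ∂_2 − rank ∂_3 = (16 − 15) − 0 = 1, and there is no ∂_3, so H_2 = Z.

As a check, the Euler characteristic is 8 − 24 + 16 = 0, which agrees with 1 − 2 + 1 = 0.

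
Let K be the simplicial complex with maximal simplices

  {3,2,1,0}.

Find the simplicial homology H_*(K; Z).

H_0 = Z,  H_1 = 0,  H_2 = 0,  H_3 = 0.

Order the vertices as 0 < 1 < 2 < 3. Listing each simplex with vertices in this order, K has dimension 3 with simplices:

  0-simplices (4): [0], [1], [2], [3]
  1-simplices (6): [0,1], [0,2], [0,3], [1,2], [1,3], [2,3]
  2-simplices (4): [0,1,2], [0,1,3], [0,2,3], [1,2,3]
  3-simplices (1): [0,1,2,3]

Hence C_0 ≅ Z^4, C_1 ≅ Z^6, C_2 ≅ Z^4, C_3 ≅ Z^1.

∂_1: C_1 → C_0 is given by ∂[p,q] = [q] − [p].
This gives a 4×6 integer matrix of rank 3; reducing to Smith normal form yields diagonal entries (1,1,1).

The boundary map ∂_2: C_2 → C_1 acts by ∂[p,q,r] = [q,r] − [p,r] + [p,q]. For instance
  ∂[0,1,2] = [1,2] − [0,2] + [0,1],
  ∂[0,2,3] = [2,3] − [0,3] + [0,2].
As a 6×4 matrix over Z this has rank 3, with invariant factors (1,1,1).

Boundary ∂_3: C_3 → C_2 sends each 3-simplex σ to the alternating sum Σ_i (−1)^i (σ with its i-th vertex removed). For instance
  ∂[0,1,2,3] = [1,2,3] − [0,2,3] + [0,1,3] − [0,1,2].
The resulting 4×1 matrix has rank 1, and its Smith normal form has invariant factors (1).

Reading off H_k = ker ∂_k / im ∂_{k+1}:

  H_0: rank C_0 − rank ∂_1 = 4 − 3 = 1, and the invariant factors of ∂_1 are all 1, so H_0 = Z.
  H_1: rank ker ∂_1 − rank ∂_2 = (6 − 3) − 3 = 0, and the invariant factors of ∂_2 are all 1, so H_1 = 0.
  H_2: rank ker ∂_2 − rank ∂_3 = (4 − 3) − 1 = 0, and the invariant factors of ∂_3 are all 1, so H_2 = 0.
  H_3: rank ker ∂_3 − rank ∂_4 = (1 − 1) − 0 = 0, and there is no ∂_4, so H_3 = 0.

(K is a triangulation of the 3-simplex.)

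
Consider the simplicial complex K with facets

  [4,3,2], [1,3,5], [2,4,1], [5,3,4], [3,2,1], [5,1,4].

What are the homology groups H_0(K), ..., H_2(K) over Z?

Take the total order 1 < 2 < 3 < 4 < 5 on the vertex set. Then K (dimension 2) consists of the simplices:

  0-simplices (5): [1], [2], [3], [4], [5]
  1-simplices (9): [1,2], [1,3], [1,4], [1,5], [2,3], [2,4], [3,4], [3,5], [4,5]
  2-simplices (6): [1,2,3], [1,2,4], [1,3,5], [1,4,5], [2,3,4], [3,4,5]

so the chain groups are C_0 ≅ Z^5, C_1 ≅ Z^9, C_2 ≅ Z^6.

∂_1: C_1 → C_0 is given by ∂[p,q] = [q] − [p].
The 5×9 boundary matrix has rank 4 and Smith normal form diag(1,1,1,1).

The boundary map ∂_2: C_2 → C_1 acts by ∂[p,q,r] = [q,r] − [p,r] + [p,q]. For instance
  ∂[1,2,3] = [2,3] − [1,3] + [1,2],
  ∂[1,4,5] = [4,5] − [1,5] + [1,4].
The 9×6 boundary matrix has rank 5 and Smith normal form diag(1,1,1,1,1).

Reading off H_k = ker ∂_k / im ∂_{k+1}:

  H_0: rank C_0 − rank ∂_1 = 5 − 4 = 1, and the invariant factors of ∂_1 are all 1, so H_0 ≅ Z.
  H_1: rank ker ∂_1 − rank ∂_2 = (9 − 4) − 5 = 0, and the invariant factors of ∂_2 are all 1, so H_1 ≅ 0.
  H_2: rank ker ∂_2 − rank ∂_3 = (6 − 5) − 0 = 1, and there is no ∂_3, so H_2 ≅ Z.

H_0 ≅ Z,  H_1 = 0,  H_2 ≅ Z.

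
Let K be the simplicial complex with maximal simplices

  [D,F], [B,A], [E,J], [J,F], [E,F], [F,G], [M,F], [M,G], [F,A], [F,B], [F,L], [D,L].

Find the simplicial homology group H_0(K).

H_0 = Z.

We work with the vertex ordering A < B < D < E < F < G < J < L < M. The simplices of K, each written with vertices in increasing order, are:

  0-simplices (9): A, B, D, E, F, G, J, L, M
  1-simplices (12): AB, AF, BF, DF, DL, EF, EJ, FG, FJ, FL, FM, GM

Hence C_0 ≅ Z^9, C_1 ≅ Z^12.

Boundary ∂_1: C_1 → C_0 is given by ∂[p,q] = [q] − [p]. For instance
  ∂FG = G − F.
As a 9×12 matrix over Z this has rank 8, with invariant factors (1,1,1,1,1,1,1,1).

Computing H_k = (kernel of ∂_k) / (image of ∂_{k+1}):

  H_0: rank C_0 − rank ∂_1 = 9 − 8 = 1, and the invariant factors of ∂_1 are all 1, so H_0 ≅ Z.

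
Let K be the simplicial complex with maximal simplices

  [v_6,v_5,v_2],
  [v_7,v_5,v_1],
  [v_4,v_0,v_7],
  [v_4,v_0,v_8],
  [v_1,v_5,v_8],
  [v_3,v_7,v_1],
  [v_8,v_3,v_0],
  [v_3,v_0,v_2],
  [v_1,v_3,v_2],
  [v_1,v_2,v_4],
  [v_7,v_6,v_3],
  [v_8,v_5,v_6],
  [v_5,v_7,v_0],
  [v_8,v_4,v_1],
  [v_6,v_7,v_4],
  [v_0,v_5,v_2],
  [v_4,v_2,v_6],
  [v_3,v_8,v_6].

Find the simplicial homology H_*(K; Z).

K has 9 vertices, 27 edges, 18 triangles.
rank ∂_0 = 0, rank ∂_1 = 8 ⇒ b_0 = 9 − 0 − 8 = 1; all invariant factors of ∂_1 are 1 so no torsion. So H_0 ≅ Z.
rank ∂_1 = 8, rank ∂_2 = 17 ⇒ b_1 = 27 − 8 − 17 = 2; all invariant factors of ∂_2 are 1 so no torsion. So H_1 ≅ Z^2.
rank ∂_2 = 17, rank ∂_3 = 0 ⇒ b_2 = 18 − 17 − 0 = 1. So H_2 ≅ Z.

H_0 ≅ Z,  H_1 ≅ Z^2,  H_2 ≅ Z.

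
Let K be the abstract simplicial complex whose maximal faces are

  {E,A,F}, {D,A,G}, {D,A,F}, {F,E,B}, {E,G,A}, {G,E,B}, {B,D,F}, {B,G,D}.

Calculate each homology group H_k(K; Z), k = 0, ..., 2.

H_0 = Z,  H_1 = 0,  H_2 = Z.

Fix the vertex order A < B < D < E < F < G and write every simplex with vertices in increasing order. Then dim K = 2 and the simplices of K are:

  0-simplices (6): A, B, D, E, F, G
  1-simplices (12): AD, AE, AF, AG, BD, BE, BF, BG, DF, DG, EF, EG
  2-simplices (8): ADF, ADG, AEF, AEG, BDF, BDG, BEF, BEG

Hence C_0 ≅ Z^6, C_1 ≅ Z^12, C_2 ≅ Z^8.

Boundary ∂_1: C_1 → C_0 sends each edge [p,q] (with p < q) to q − p. For instance
  ∂DF = F − D.
As a 6×12 matrix over Z this has rank 5, with invariant factors (1,1,1,1,1).

∂_2: C_2 → C_1 acts by ∂[p,q,r] = [q,r] − [p,r] + [p,q]. For instance
  ∂BEF = EF − BF + BE,
  ∂ADF = DF − AF + AD.
This gives a 12×8 integer matrix of rank 7; reducing to Smith normal form yields diagonal entries (1,1,1,1,1,1,1).

Now H_k = ker ∂_k / im ∂_{k+1}, so:

  H_0: rank C_0 − rank ∂_1 = 6 − 5 = 1, and the invariant factors of ∂_1 are all 1, so H_0 = Z.
  H_1: rank ker ∂_1 − rank ∂_2 = (12 − 5) − 7 = 0, and the invariant factors of ∂_2 are all 1, so H_1 = 0.
  H_2: rank ker ∂_2 − rank ∂_3 = (8 − 7) − 0 = 1, and there is no ∂_3, so H_2 = Z.

As a check, the Euler characteristic is 6 − 12 + 8 = 2, which agrees with 1 − 0 + 1 = 2.
(K is a triangulation of the 2-sphere S^2.)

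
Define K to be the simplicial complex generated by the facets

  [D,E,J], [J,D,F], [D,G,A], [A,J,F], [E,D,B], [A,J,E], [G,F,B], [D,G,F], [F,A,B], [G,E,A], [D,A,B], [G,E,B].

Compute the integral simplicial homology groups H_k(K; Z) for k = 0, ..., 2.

H_0 = Z,  H_1 = Z/2Z,  H_2 = 0.

We work with the vertex ordering A < B < D < E < F < G < J. The simplices of K, each written with vertices in increasing order, are:

  0-simplices (7): A, B, D, E, F, G, J
  1-simplices (18): AB, AD, AE, AF, AG, AJ, BD, BE, BF, BG, DE, DF, DG, DJ, EG, EJ, FG, FJ
  2-simplices (12): ABD, ABF, ADG, AEG, AEJ, AFJ, BDE, BEG, BFG, DEJ, DFG, DFJ

so the chain groups are C_0 ≅ Z^7, C_1 ≅ Z^18, C_2 ≅ Z^12.

Boundary ∂_1: C_1 → C_0 sends each edge [p,q] (with p < q) to q − p.
The resulting 7×18 matrix has rank 6, and its Smith normal form has invariant factors (1,1,1,1,1,1).

The boundary map ∂_2: C_2 → C_1 sends each 2-simplex [p,q,r] to [q,r] − [p,r] + [p,q]. For instance
  ∂ABF = BF − AF + AB,
  ∂DFJ = FJ − DJ + DF.
The 18×12 boundary matrix has rank 12 and Smith normal form diag(1,1,1,1,1,1,1,1,1,1,1,2).

Reading off H_k = ker ∂_k / im ∂_{k+1}:

  H_0: rank C_0 − rank ∂_1 = 7 − 6 = 1, and the invariant factors of ∂_1 are all 1, so H_0 ≅ Z.
  H_1: rank ker ∂_1 − rank ∂_2 = (18 − 6) − 12 = 0, and ∂_2 has invariant factor 2 > 1, so H_1 ≅ Z/2Z.
  H_2: rank ker ∂_2 − rank ∂_3 = (12 − 12) − 0 = 0, and there is no ∂_3, so H_2 ≅ 0.

As a check, the Euler characteristic is 7 − 18 + 12 = 1, which agrees with 1 − 0 + 0 = 1.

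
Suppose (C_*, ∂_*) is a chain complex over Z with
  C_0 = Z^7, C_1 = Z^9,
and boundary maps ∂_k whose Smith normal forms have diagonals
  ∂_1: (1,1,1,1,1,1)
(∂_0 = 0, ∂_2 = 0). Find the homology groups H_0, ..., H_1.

H_0 = Z,  H_1 = Z^3.

H_0: b_0 = 7 − 0 − 6 = 1; torsion from ∂_1 factors > 1: none. So H_0 = Z.
H_1: b_1 = 9 − 6 − 0 = 3; torsion from ∂_2 factors > 1: none. So H_1 = Z^3.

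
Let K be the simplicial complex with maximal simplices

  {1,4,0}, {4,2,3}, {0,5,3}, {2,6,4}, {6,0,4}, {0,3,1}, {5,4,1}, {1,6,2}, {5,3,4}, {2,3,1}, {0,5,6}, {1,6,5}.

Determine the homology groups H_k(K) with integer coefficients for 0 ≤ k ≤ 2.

Take the total order 0 < 1 < 2 < 3 < 4 < 5 < 6 on the vertex set. Then K (dimension 2) consists of the simplices:

  0-simplices (7): [0], [1], [2], [3], [4], [5], [6]
  1-simplices (18): [0,1], [0,3], [0,4], [0,5], [0,6], [1,2], [1,3], [1,4], [1,5], [1,6], [2,3], [2,4], [2,6], [3,4], [3,5], [4,5], [4,6], [5,6]
  2-simplices (12): [0,1,3], [0,1,4], [0,3,5], [0,4,6], [0,5,6], [1,2,3], [1,2,6], [1,4,5], [1,5,6], [2,3,4], [2,4,6], [3,4,5]

giving chain groups C_0 ≅ Z^7, C_1 ≅ Z^18, C_2 ≅ Z^12.

The boundary map ∂_1: C_1 → C_0 sends each edge [p,q] (with p < q) to q − p. For instance
  ∂[0,1] = [1] − [0].
As a 7×18 matrix over Z this has rank 6, with invariant factors (1,1,1,1,1,1).

The boundary map ∂_2: C_2 → C_1 maps a triangle to the signed sum of its edges. For instance
  ∂[0,1,3] = [1,3] − [0,3] + [0,1],
  ∂[0,5,6] = [5,6] − [0,6] + [0,5].
As a 18×12 matrix over Z this has rank 12, with invariant factors (1,1,1,1,1,1,1,1,1,1,1,2).

Reading off H_k = ker ∂_k / im ∂_{k+1}:

  H_0: rank C_0 − rank ∂_1 = 7 − 6 = 1, and the invariant factors of ∂_1 are all 1, so H_0 ≅ Z.
  H_1: rank ker ∂_1 − rank ∂_2 = (18 − 6) − 12 = 0, and ∂_2 has invariant factor 2 > 1, so H_1 ≅ Z/2.
  H_2: rank ker ∂_2 − rank ∂_3 = (12 − 12) − 0 = 0, and there is no ∂_3, so H_2 ≅ 0.

As a check, the Euler characteristic is 7 − 18 + 12 = 1, which agrees with 1 − 0 + 0 = 1.

H_0 = Z,  H_1 = Z/2,  H_2 = 0.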